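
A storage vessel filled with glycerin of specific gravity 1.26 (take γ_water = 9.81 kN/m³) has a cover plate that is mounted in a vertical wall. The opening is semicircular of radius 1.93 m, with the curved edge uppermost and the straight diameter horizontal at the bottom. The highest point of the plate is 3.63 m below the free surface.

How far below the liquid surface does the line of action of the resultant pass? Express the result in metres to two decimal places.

γ = 1.26 × 9.81 = 12.3606 kN/m³.
The centroid lies 4r/(3π) = 0.819117 m above the diameter, so r − 4r/(3π) = 1.93 − 0.819117 = 1.11088 m below the topmost point, so the centroid depth is h_c = 3.63 + 1.11088 = 4.74088 m.
A = πr²/2 = π × 1.93²/2 = 5.85106 m².
Resultant F = γ·h_c·A = 12.3606 × 4.74088 × 5.85106 = 342.873 kN.
I_c = (π/8 − 8/(9π))·r⁴ = 0.109757 × 1.93⁴ = 1.52287 m⁴.
Centre of pressure: y_p = y_c + I_c/(y_c·A) = 4.74088 + 1.52287/(4.74088 × 5.85106) = 4.74088 + 0.0548996 = 4.79578 m along the plane.

h_p = 4.80 m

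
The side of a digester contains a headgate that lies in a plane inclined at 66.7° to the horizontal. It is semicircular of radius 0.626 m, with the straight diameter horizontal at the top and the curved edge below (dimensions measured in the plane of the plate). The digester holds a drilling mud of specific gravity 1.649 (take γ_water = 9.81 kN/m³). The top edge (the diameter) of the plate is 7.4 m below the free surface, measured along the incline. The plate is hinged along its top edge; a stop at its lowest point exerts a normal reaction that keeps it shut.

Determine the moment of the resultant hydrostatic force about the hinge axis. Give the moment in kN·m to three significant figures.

γ = 1.649 × 9.81 = 16.17669 kN/m³.
Let θ = 66.7° be the plate's angle to the horizontal; measure y along the incline from where the plane meets the free surface. Vertical depth h = y·sinθ with sinθ = 0.918446.
The centroid of a semicircle lies 4r/(3π) = 0.265683 m from the diameter, here below the top edge, so y_c = 7.4 + 0.265683 = 7.66568 m and h_c = 7.66568 × 0.918446 = 7.04051 m.
A = πr²/2 = π × 0.626²/2 = 0.615557 m².
Resultant F = γ·h_c·A = 16.17669 × 7.04051 × 0.615557 = 70.1071 kN.
I_c = (π/8 − 8/(9π))·r⁴ = 0.109757 × 0.626⁴ = 0.016855 m⁴.
Centre of pressure: y_p = y_c + I_c/(y_c·A) = 7.66568 + 0.016855/(7.66568 × 0.615557) = 7.66568 + 0.00357199 = 7.66925 m along the plane.
The resultant acts 0.265683 + 0.00357199 = 0.269255 m (along the plate) below the hinge at the top edge, so the moment about the hinge is M = F × 0.269255 = 70.1071 × 0.269255 = 18.8767 kN·m.

M ≈ 18.9 kN·m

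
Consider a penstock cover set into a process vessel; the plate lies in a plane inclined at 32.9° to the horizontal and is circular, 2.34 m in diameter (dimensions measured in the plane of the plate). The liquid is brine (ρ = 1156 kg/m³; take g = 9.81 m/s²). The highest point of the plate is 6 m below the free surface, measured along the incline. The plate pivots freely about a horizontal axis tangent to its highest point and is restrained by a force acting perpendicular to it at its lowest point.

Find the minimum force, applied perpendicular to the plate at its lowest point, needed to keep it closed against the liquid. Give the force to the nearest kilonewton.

P ≈ 99 kN

γ = ρg = 1156 × 9.81 / 1000 = 11.34036 kN/m³.
Let θ = 32.9° be the plate's angle to the horizontal; measure y along the incline from where the plane meets the free surface. Vertical depth h = y·sinθ with sinθ = 0.543174.
The centroid is at the centre, 1.17 m below the top of the plate, so y_c = 6 + 1.17 = 7.17 m and h_c = 7.17 × 0.543174 = 3.89456 m.
A = π(1.17)² = 4.30053 m².
Resultant F = γ·h_c·A = 11.34036 × 3.89456 × 4.30053 = 189.936 kN.
I_c = πr⁴/4 = π × 1.17⁴/4 = 1.47175 m⁴.
Centre of pressure: y_p = y_c + I_c/(y_c·A) = 7.17 + 1.47175/(7.17 × 4.30053) = 7.17 + 0.0477302 = 7.21773 m along the plane.
The resultant acts 1.17 + 0.0477302 = 1.21773 m (along the plate) below the hinge at the top edge, so the moment about the hinge is M = F × 1.21773 = 189.936 × 1.21773 = 231.291 kN·m.
A normal force at the bottom, 2.34 m from the hinge, must supply this moment: P = 231.291/2.34 = 98.8423 kN.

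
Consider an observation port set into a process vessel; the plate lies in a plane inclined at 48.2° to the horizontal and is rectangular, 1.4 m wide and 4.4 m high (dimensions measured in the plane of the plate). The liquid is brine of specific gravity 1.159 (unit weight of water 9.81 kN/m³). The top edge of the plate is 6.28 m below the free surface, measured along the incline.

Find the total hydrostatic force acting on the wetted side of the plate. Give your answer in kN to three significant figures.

γ = 1.159 × 9.81 = 11.36979 kN/m³.
Let θ = 48.2° be the plate's angle to the horizontal; measure y along the incline from where the plane meets the free surface. Vertical depth h = y·sinθ with sinθ = 0.745476.
The centroid lies 4.4/2 = 2.2 m below the top edge, so y_c = 6.28 + 2.2 = 8.48 m and h_c = 8.48 × 0.745476 = 6.32164 m.
A = 1.4 × 4.4 = 6.16 m².
Resultant F = γ·h_c·A = 11.36979 × 6.32164 × 6.16 = 442.754 kN.

F ≈ 443 kN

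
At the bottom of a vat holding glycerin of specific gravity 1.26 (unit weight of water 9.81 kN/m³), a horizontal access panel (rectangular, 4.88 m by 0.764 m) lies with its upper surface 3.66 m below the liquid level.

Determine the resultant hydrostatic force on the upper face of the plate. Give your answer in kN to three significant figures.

F ≈ 169 kN

γ = 1.26 × 9.81 = 12.3606 kN/m³.
The plate is horizontal, so pressure is uniform at p = γ·h = 12.3606 × 3.66 = 45.2398 kN/m².
A = 4.88 × 0.764 = 3.72832 m².
F = p·A = 45.2398 × 3.72832 = 168.668 kN.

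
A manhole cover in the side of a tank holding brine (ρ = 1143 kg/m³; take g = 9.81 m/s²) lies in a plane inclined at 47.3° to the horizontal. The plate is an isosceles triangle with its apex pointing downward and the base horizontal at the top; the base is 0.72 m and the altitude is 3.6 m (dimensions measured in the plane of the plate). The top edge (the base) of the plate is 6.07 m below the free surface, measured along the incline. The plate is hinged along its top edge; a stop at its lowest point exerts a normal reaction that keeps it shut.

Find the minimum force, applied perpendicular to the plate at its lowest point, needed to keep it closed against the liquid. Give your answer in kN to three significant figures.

γ = ρg = 1143 × 9.81 / 1000 = 11.21283 kN/m³.
Let θ = 47.3° be the plate's angle to the horizontal; measure y along the incline from where the plane meets the free surface. Vertical depth h = y·sinθ with sinθ = 0.734915.
With the apex down, the centroid sits h/3 = 3.6/3 = 1.2 m below the base (the top edge), so y_c = 6.07 + 1.2 = 7.27 m and h_c = 7.27 × 0.734915 = 5.34283 m.
A = ½ × 0.72 × 3.6 = 1.296 m².
Resultant F = γ·h_c·A = 11.21283 × 5.34283 × 1.296 = 77.6411 kN.
I_c = b·h³/36 = 0.72 × 3.6³/36 = 0.93312 m⁴.
Centre of pressure: y_p = y_c + I_c/(y_c·A) = 7.27 + 0.93312/(7.27 × 1.296) = 7.27 + 0.0990371 = 7.36904 m along the plane.
The resultant acts 1.2 + 0.0990371 = 1.29904 m (along the plate) below the hinge at the top edge, so the moment about the hinge is M = F × 1.29904 = 77.6411 × 1.29904 = 100.859 kN·m.
A normal force at the bottom, 3.6 m from the hinge, must supply this moment: P = 100.859/3.6 = 28.0164 kN.

P ≈ 28.0 kN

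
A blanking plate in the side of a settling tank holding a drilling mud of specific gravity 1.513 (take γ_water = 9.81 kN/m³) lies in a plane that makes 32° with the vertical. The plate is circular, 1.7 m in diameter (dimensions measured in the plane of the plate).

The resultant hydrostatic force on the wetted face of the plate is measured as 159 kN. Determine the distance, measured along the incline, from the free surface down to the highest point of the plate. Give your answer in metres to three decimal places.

y_top ≈ 4.715 m

γ = 1.513 × 9.81 = 14.84253 kN/m³.
A = π(0.85)² = 2.2698 m².
From F = γ·h_c·A, the centroid depth is h_c = 159/(14.84253 × 2.2698) = 4.71956 m.
The plate makes 32° with the vertical, i.e. θ = 90° − 32° = 58° to the horizontal. Measuring y along the incline from the free-surface line, vertical depth h = y·sinθ with sinθ = 0.848048.
Along the incline, y_c = h_c/sinθ = 4.71956/0.848048 = 5.5652 m.
The centroid is at the centre, 0.85 m below the top of the plate, so the highest point sits at y_top = 5.5652 − 0.85 = 4.7152 m along the incline.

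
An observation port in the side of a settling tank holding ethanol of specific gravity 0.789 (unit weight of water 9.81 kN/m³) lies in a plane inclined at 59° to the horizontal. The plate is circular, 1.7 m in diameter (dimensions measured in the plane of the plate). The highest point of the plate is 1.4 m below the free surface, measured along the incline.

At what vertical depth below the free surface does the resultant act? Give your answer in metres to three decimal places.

γ = 0.789 × 9.81 = 7.74009 kN/m³.
Let θ = 59° be the plate's angle to the horizontal; measure y along the incline from where the plane meets the free surface. Vertical depth h = y·sinθ with sinθ = 0.857167.
The centroid is at the centre, 0.85 m below the top of the plate, so y_c = 1.4 + 0.85 = 2.25 m and h_c = 2.25 × 0.857167 = 1.92863 m.
A = π(0.85)² = 2.2698 m².
Resultant F = γ·h_c·A = 7.74009 × 1.92863 × 2.2698 = 33.8831 kN.
I_c = πr⁴/4 = π × 0.85⁴/4 = 0.409983 m⁴.
Centre of pressure: y_p = y_c + I_c/(y_c·A) = 2.25 + 0.409983/(2.25 × 2.2698) = 2.25 + 0.0802779 = 2.33028 m along the plane.
Vertically, h_p = y_p·sinθ = 2.33028 × 0.857167 = 1.99744 m.

h_p = 1.997 m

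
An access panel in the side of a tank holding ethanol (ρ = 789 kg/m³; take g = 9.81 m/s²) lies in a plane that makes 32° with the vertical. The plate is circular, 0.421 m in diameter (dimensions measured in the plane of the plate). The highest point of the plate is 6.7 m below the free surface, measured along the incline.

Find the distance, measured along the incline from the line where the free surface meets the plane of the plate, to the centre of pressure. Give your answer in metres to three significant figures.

γ = ρg = 789 × 9.81 / 1000 = 7.74009 kN/m³.
The plate makes 32° with the vertical, i.e. θ = 90° − 32° = 58° to the horizontal. Measuring y along the incline from the free-surface line, vertical depth h = y·sinθ with sinθ = 0.848048.
The centroid is at the centre, 0.2105 m below the top of the plate, so y_c = 6.7 + 0.2105 = 6.9105 m and h_c = 6.9105 × 0.848048 = 5.86044 m.
A = π(0.2105)² = 0.139205 m².
Resultant F = γ·h_c·A = 7.74009 × 5.86044 × 0.139205 = 6.31439 kN.
I_c = πr⁴/4 = π × 0.2105⁴/4 = 0.00154205 m⁴.
Centre of pressure: y_p = y_c + I_c/(y_c·A) = 6.9105 + 0.00154205/(6.9105 × 0.139205) = 6.9105 + 0.001603 = 6.9121 m along the plane.

y_p = 6.91 m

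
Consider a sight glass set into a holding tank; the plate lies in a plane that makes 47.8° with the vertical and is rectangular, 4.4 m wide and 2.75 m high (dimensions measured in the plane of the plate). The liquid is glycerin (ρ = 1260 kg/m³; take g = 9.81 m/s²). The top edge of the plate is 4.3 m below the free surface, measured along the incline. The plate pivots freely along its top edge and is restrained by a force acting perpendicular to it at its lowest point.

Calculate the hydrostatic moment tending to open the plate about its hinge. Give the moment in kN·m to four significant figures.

γ = ρg = 1260 × 9.81 / 1000 = 12.3606 kN/m³.
The plate makes 47.8° with the vertical, i.e. θ = 90° − 47.8° = 42.2° to the horizontal. Measuring y along the incline from the free-surface line, vertical depth h = y·sinθ with sinθ = 0.671721.
The centroid lies 2.75/2 = 1.375 m below the top edge, so y_c = 4.3 + 1.375 = 5.675 m and h_c = 5.675 × 0.671721 = 3.81202 m.
A = 4.4 × 2.75 = 12.1 m².
Resultant F = γ·h_c·A = 12.3606 × 3.81202 × 12.1 = 570.138 kN.
I_c = b·h³/12 = 4.4 × 2.75³/12 = 7.62552 m⁴.
Centre of pressure: y_p = y_c + I_c/(y_c·A) = 5.675 + 7.62552/(5.675 × 12.1) = 5.675 + 0.11105 = 5.78605 m along the plane.
The resultant acts 1.375 + 0.11105 = 1.48605 m (along the plate) below the hinge at the top edge, so the moment about the hinge is M = F × 1.48605 = 570.138 × 1.48605 = 847.254 kN·m.

M ≈ 847.3 kN·m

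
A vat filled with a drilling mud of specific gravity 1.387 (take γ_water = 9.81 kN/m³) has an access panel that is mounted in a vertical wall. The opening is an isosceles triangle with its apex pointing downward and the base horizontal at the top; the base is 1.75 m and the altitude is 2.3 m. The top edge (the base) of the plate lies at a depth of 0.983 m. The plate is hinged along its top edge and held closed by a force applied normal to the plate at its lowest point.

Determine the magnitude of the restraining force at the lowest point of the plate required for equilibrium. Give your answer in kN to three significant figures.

P ≈ 19.5 kN

γ = 1.387 × 9.81 = 13.60647 kN/m³.
With the apex down, the centroid sits h/3 = 2.3/3 = 0.766667 m below the base (the top edge), so the centroid depth is h_c = 0.983 + 0.766667 = 1.74967 m.
A = ½ × 1.75 × 2.3 = 2.0125 m².
Resultant F = γ·h_c·A = 13.60647 × 1.74967 × 2.0125 = 47.9113 kN.
I_c = b·h³/36 = 1.75 × 2.3³/36 = 0.591451 m⁴.
Centre of pressure: y_p = y_c + I_c/(y_c·A) = 1.74967 + 0.591451/(1.74967 × 2.0125) = 1.74967 + 0.167968 = 1.91764 m along the plane.
The resultant acts 0.766667 + 0.167968 = 0.934635 m (along the plate) below the hinge at the top edge, so the moment about the hinge is M = F × 0.934635 = 47.9113 × 0.934635 = 44.7796 kN·m.
A normal force at the bottom, 2.3 m from the hinge, must supply this moment: P = 44.7796/2.3 = 19.4694 kN.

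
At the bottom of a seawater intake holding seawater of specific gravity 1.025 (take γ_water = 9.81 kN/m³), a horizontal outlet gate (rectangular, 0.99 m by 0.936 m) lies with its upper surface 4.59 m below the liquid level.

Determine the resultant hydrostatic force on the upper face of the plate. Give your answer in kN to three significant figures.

F ≈ 42.8 kN

γ = 1.025 × 9.81 = 10.05525 kN/m³.
The plate is horizontal, so pressure is uniform at p = γ·h = 10.05525 × 4.59 = 46.1536 kN/m².
A = 0.99 × 0.936 = 0.92664 m².
F = p·A = 46.1536 × 0.92664 = 42.7678 kN.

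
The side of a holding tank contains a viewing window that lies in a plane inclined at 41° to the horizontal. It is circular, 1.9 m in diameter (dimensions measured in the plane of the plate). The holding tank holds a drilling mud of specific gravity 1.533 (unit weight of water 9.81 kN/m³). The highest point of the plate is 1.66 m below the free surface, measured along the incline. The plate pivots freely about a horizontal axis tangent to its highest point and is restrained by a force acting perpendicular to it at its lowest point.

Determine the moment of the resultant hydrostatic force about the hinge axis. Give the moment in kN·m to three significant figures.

γ = 1.533 × 9.81 = 15.03873 kN/m³.
Let θ = 41° be the plate's angle to the horizontal; measure y along the incline from where the plane meets the free surface. Vertical depth h = y·sinθ with sinθ = 0.656059.
The centroid is at the centre, 0.95 m below the top of the plate, so y_c = 1.66 + 0.95 = 2.61 m and h_c = 2.61 × 0.656059 = 1.71231 m.
A = π(0.95)² = 2.83529 m².
Resultant F = γ·h_c·A = 15.03873 × 1.71231 × 2.83529 = 73.0115 kN.
I_c = πr⁴/4 = π × 0.95⁴/4 = 0.639712 m⁴.
Centre of pressure: y_p = y_c + I_c/(y_c·A) = 2.61 + 0.639712/(2.61 × 2.83529) = 2.61 + 0.0864463 = 2.69645 m along the plane.
The resultant acts 0.95 + 0.0864463 = 1.03645 m (along the plate) below the hinge at the top edge, so the moment about the hinge is M = F × 1.03645 = 73.0115 × 1.03645 = 75.6728 kN·m.

M ≈ 75.7 kN·m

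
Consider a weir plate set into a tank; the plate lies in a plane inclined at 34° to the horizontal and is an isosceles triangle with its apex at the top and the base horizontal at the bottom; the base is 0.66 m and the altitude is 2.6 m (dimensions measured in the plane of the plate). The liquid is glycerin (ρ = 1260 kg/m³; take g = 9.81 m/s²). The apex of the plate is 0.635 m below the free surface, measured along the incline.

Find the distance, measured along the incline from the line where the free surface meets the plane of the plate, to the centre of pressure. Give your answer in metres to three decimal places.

γ = ρg = 1260 × 9.81 / 1000 = 12.3606 kN/m³.
Let θ = 34° be the plate's angle to the horizontal; measure y along the incline from where the plane meets the free surface. Vertical depth h = y·sinθ with sinθ = 0.559193.
With the apex up, the centroid sits 2h/3 = 2 × 2.6/3 = 1.73333 m below the apex, so y_c = 0.635 + 1.73333 = 2.36833 m and h_c = 2.36833 × 0.559193 = 1.32435 m.
A = ½ × 0.66 × 2.6 = 0.858 m².
Resultant F = γ·h_c·A = 12.3606 × 1.32435 × 0.858 = 14.0453 kN.
I_c = b·h³/36 = 0.66 × 2.6³/36 = 0.322227 m⁴.
Centre of pressure: y_p = y_c + I_c/(y_c·A) = 2.36833 + 0.322227/(2.36833 × 0.858) = 2.36833 + 0.158574 = 2.5269 m along the plane.

y_p = 2.527 m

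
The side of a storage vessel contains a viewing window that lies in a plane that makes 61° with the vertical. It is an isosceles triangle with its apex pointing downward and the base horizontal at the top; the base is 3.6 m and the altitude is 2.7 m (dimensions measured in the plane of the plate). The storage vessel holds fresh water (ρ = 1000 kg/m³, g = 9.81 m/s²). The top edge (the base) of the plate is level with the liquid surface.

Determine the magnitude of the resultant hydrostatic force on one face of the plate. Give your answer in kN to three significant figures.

γ = ρg = 1000 × 9.81 = 9810 N/m³ = 9.81 kN/m³.
The plate makes 61° with the vertical, i.e. θ = 90° − 61° = 29° to the horizontal. Measuring y along the incline from the free-surface line, vertical depth h = y·sinθ with sinθ = 0.484810.
With the apex down, the centroid sits h/3 = 2.7/3 = 0.9 m below the base (the top edge), so y_c = 0.9 m and h_c = 0.9 × 0.484810 = 0.436329 m.
A = ½ × 3.6 × 2.7 = 4.86 m².
Resultant F = γ·h_c·A = 9.81 × 0.436329 × 4.86 = 20.8027 kN.

F ≈ 20.8 kN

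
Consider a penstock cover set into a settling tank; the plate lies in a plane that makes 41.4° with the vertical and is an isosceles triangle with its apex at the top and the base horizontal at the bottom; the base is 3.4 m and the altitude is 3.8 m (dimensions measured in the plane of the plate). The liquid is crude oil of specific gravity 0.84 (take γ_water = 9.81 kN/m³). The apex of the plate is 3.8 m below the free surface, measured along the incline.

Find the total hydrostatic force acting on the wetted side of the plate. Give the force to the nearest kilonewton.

F ≈ 253 kN

γ = 0.84 × 9.81 = 8.2404 kN/m³.
The plate makes 41.4° with the vertical, i.e. θ = 90° − 41.4° = 48.6° to the horizontal. Measuring y along the incline from the free-surface line, vertical depth h = y·sinθ with sinθ = 0.750111.
With the apex up, the centroid sits 2h/3 = 2 × 3.8/3 = 2.53333 m below the apex, so y_c = 3.8 + 2.53333 = 6.33333 m and h_c = 6.33333 × 0.750111 = 4.7507 m.
A = ½ × 3.4 × 3.8 = 6.46 m².
Resultant F = γ·h_c·A = 8.2404 × 4.7507 × 6.46 = 252.894 kN.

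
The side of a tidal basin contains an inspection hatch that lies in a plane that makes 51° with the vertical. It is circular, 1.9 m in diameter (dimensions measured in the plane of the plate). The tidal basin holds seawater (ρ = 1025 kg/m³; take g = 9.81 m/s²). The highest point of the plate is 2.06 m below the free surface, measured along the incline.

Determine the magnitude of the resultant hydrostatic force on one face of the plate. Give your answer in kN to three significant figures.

F ≈ 54.0 kN

γ = ρg = 1025 × 9.81 / 1000 = 10.05525 kN/m³.
The plate makes 51° with the vertical, i.e. θ = 90° − 51° = 39° to the horizontal. Measuring y along the incline from the free-surface line, vertical depth h = y·sinθ with sinθ = 0.629320.
The centroid is at the centre, 0.95 m below the top of the plate, so y_c = 2.06 + 0.95 = 3.01 m and h_c = 3.01 × 0.629320 = 1.89425 m.
A = π(0.95)² = 2.83529 m².
Resultant F = γ·h_c·A = 10.05525 × 1.89425 × 2.83529 = 54.0042 kN.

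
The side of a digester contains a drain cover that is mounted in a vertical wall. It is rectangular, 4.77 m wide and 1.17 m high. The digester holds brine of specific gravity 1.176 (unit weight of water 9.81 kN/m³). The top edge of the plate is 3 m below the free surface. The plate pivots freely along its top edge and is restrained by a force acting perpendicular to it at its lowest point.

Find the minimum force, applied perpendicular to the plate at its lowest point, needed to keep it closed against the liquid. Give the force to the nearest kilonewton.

P ≈ 122 kN

γ = 1.176 × 9.81 = 11.53656 kN/m³.
The centroid lies 1.17/2 = 0.585 m below the top edge, so the centroid depth is h_c = 3 + 0.585 = 3.585 m.
A = 4.77 × 1.17 = 5.5809 m².
Resultant F = γ·h_c·A = 11.53656 × 3.585 × 5.5809 = 230.818 kN.
I_c = b·h³/12 = 4.77 × 1.17³/12 = 0.636641 m⁴.
Centre of pressure: y_p = y_c + I_c/(y_c·A) = 3.585 + 0.636641/(3.585 × 5.5809) = 3.585 + 0.0318201 = 3.61682 m along the plane.
The resultant acts 0.585 + 0.0318201 = 0.61682 m (along the plate) below the hinge at the top edge, so the moment about the hinge is M = F × 0.61682 = 230.818 × 0.61682 = 142.373 kN·m.
A normal force at the bottom, 1.17 m from the hinge, must supply this moment: P = 142.373/1.17 = 121.686 kN.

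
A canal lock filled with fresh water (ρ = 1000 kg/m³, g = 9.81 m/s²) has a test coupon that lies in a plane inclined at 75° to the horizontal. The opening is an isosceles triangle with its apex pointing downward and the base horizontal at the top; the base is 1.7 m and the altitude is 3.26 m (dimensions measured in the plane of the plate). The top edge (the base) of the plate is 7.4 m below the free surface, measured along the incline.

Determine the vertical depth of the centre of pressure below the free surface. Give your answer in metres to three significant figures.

h_p = 8.26 m

γ = ρg = 1000 × 9.81 = 9810 N/m³ = 9.81 kN/m³.
Let θ = 75° be the plate's angle to the horizontal; measure y along the incline from where the plane meets the free surface. Vertical depth h = y·sinθ with sinθ = 0.965926.
With the apex down, the centroid sits h/3 = 3.26/3 = 1.08667 m below the base (the top edge), so y_c = 7.4 + 1.08667 = 8.48667 m and h_c = 8.48667 × 0.965926 = 8.1975 m.
A = ½ × 1.7 × 3.26 = 2.771 m².
Resultant F = γ·h_c·A = 9.81 × 8.1975 × 2.771 = 222.837 kN.
I_c = b·h³/36 = 1.7 × 3.26³/36 = 1.63606 m⁴.
Centre of pressure: y_p = y_c + I_c/(y_c·A) = 8.48667 + 1.63606/(8.48667 × 2.771) = 8.48667 + 0.0695705 = 8.55624 m along the plane.
Vertically, h_p = y_p·sinθ = 8.55624 × 0.965926 = 8.26469 m.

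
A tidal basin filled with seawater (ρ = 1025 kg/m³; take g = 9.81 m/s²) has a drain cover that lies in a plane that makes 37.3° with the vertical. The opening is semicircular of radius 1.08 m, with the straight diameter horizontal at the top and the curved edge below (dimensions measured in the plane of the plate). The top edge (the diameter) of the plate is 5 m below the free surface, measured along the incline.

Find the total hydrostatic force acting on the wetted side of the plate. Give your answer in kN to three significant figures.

F ≈ 80.0 kN

γ = ρg = 1025 × 9.81 / 1000 = 10.05525 kN/m³.
The plate makes 37.3° with the vertical, i.e. θ = 90° − 37.3° = 52.7° to the horizontal. Measuring y along the incline from the free-surface line, vertical depth h = y·sinθ with sinθ = 0.795473.
The centroid of a semicircle lies 4r/(3π) = 0.458366 m from the diameter, here below the top edge, so y_c = 5 + 0.458366 = 5.45837 m and h_c = 5.45837 × 0.795473 = 4.34199 m.
A = πr²/2 = π × 1.08²/2 = 1.83218 m².
Resultant F = γ·h_c·A = 10.05525 × 4.34199 × 1.83218 = 79.9926 kN.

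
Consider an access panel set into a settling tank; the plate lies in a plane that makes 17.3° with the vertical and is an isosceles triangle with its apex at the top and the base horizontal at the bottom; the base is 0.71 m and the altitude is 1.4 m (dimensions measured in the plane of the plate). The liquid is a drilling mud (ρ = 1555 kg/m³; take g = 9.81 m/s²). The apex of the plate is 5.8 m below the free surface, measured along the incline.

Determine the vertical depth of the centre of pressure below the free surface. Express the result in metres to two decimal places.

γ = ρg = 1555 × 9.81 / 1000 = 15.25455 kN/m³.
The plate makes 17.3° with the vertical, i.e. θ = 90° − 17.3° = 72.7° to the horizontal. Measuring y along the incline from the free-surface line, vertical depth h = y·sinθ with sinθ = 0.954761.
With the apex up, the centroid sits 2h/3 = 2 × 1.4/3 = 0.933333 m below the apex, so y_c = 5.8 + 0.933333 = 6.73333 m and h_c = 6.73333 × 0.954761 = 6.42872 m.
A = ½ × 0.71 × 1.4 = 0.497 m².
Resultant F = γ·h_c·A = 15.25455 × 6.42872 × 0.497 = 48.7394 kN.
I_c = b·h³/36 = 0.71 × 1.4³/36 = 0.0541178 m⁴.
Centre of pressure: y_p = y_c + I_c/(y_c·A) = 6.73333 + 0.0541178/(6.73333 × 0.497) = 6.73333 + 0.0161716 = 6.7495 m along the plane.
Vertically, h_p = y_p·sinθ = 6.7495 × 0.954761 = 6.44416 m.

h_p = 6.44 m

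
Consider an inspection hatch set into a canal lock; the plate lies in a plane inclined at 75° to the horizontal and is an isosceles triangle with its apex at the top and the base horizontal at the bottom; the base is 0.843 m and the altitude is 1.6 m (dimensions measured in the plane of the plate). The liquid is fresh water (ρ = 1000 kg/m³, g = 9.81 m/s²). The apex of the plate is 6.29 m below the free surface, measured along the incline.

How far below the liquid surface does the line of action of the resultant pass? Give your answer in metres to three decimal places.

h_p = 7.125 m

γ = ρg = 1000 × 9.81 = 9810 N/m³ = 9.81 kN/m³.
Let θ = 75° be the plate's angle to the horizontal; measure y along the incline from where the plane meets the free surface. Vertical depth h = y·sinθ with sinθ = 0.965926.
With the apex up, the centroid sits 2h/3 = 2 × 1.6/3 = 1.06667 m below the apex, so y_c = 6.29 + 1.06667 = 7.35667 m and h_c = 7.35667 × 0.965926 = 7.106 m.
A = ½ × 0.843 × 1.6 = 0.6744 m².
Resultant F = γ·h_c·A = 9.81 × 7.106 × 0.6744 = 47.0123 kN.
I_c = b·h³/36 = 0.843 × 1.6³/36 = 0.0959147 m⁴.
Centre of pressure: y_p = y_c + I_c/(y_c·A) = 7.35667 + 0.0959147/(7.35667 × 0.6744) = 7.35667 + 0.0193324 = 7.376 m along the plane.
Vertically, h_p = y_p·sinθ = 7.376 × 0.965926 = 7.12467 m.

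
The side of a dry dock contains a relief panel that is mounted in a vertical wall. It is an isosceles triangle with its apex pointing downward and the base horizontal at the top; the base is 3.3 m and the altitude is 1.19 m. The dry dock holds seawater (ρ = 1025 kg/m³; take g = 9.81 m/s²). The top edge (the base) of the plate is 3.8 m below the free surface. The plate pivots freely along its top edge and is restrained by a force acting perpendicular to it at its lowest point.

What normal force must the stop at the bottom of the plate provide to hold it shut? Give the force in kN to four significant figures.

γ = ρg = 1025 × 9.81 / 1000 = 10.05525 kN/m³.
With the apex down, the centroid sits h/3 = 1.19/3 = 0.396667 m below the base (the top edge), so the centroid depth is h_c = 3.8 + 0.396667 = 4.19667 m.
A = ½ × 3.3 × 1.19 = 1.9635 m².
Resultant F = γ·h_c·A = 10.05525 × 4.19667 × 1.9635 = 82.8569 kN.
I_c = b·h³/36 = 3.3 × 1.19³/36 = 0.154473 m⁴.
Centre of pressure: y_p = y_c + I_c/(y_c·A) = 4.19667 + 0.154473/(4.19667 × 1.9635) = 4.19667 + 0.0187464 = 4.21542 m along the plane.
The resultant acts 0.396667 + 0.0187464 = 0.415413 m (along the plate) below the hinge at the top edge, so the moment about the hinge is M = F × 0.415413 = 82.8569 × 0.415413 = 34.4198 kN·m.
A normal force at the bottom, 1.19 m from the hinge, must supply this moment: P = 34.4198/1.19 = 28.9242 kN.

P ≈ 28.92 kN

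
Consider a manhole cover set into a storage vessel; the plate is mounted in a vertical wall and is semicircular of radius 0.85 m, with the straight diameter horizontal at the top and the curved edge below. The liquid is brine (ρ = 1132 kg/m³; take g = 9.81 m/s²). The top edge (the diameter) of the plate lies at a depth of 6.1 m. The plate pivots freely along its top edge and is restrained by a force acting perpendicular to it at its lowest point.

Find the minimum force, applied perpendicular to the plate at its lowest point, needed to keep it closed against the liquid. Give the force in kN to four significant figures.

γ = ρg = 1132 × 9.81 / 1000 = 11.10492 kN/m³.
The centroid of a semicircle lies 4r/(3π) = 0.360751 m from the diameter, here below the top edge, so the centroid depth is h_c = 6.1 + 0.360751 = 6.46075 m.
A = πr²/2 = π × 0.85²/2 = 1.1349 m².
Resultant F = γ·h_c·A = 11.10492 × 6.46075 × 1.1349 = 81.4247 kN.
I_c = (π/8 − 8/(9π))·r⁴ = 0.109757 × 0.85⁴ = 0.0572938 m⁴.
Centre of pressure: y_p = y_c + I_c/(y_c·A) = 6.46075 + 0.0572938/(6.46075 × 1.1349) = 6.46075 + 0.00781389 = 6.46856 m along the plane.
The resultant acts 0.360751 + 0.00781389 = 0.368565 m (along the plate) below the hinge at the top edge, so the moment about the hinge is M = F × 0.368565 = 81.4247 × 0.368565 = 30.0103 kN·m.
A normal force at the bottom, 0.85 m from the hinge, must supply this moment: P = 30.0103/0.85 = 35.3062 kN.

P ≈ 35.31 kN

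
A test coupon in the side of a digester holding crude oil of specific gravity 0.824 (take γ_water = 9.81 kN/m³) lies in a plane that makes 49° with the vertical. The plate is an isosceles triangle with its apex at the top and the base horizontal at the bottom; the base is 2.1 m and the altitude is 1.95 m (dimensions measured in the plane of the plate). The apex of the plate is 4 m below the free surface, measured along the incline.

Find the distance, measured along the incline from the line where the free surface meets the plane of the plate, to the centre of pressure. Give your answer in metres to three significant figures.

γ = 0.824 × 9.81 = 8.08344 kN/m³.
The plate makes 49° with the vertical, i.e. θ = 90° − 49° = 41° to the horizontal. Measuring y along the incline from the free-surface line, vertical depth h = y·sinθ with sinθ = 0.656059.
With the apex up, the centroid sits 2h/3 = 2 × 1.95/3 = 1.3 m below the apex, so y_c = 4 + 1.3 = 5.3 m and h_c = 5.3 × 0.656059 = 3.47711 m.
A = ½ × 2.1 × 1.95 = 2.0475 m².
Resultant F = γ·h_c·A = 8.08344 × 3.47711 × 2.0475 = 57.5491 kN.
I_c = b·h³/36 = 2.1 × 1.95³/36 = 0.432534 m⁴.
Centre of pressure: y_p = y_c + I_c/(y_c·A) = 5.3 + 0.432534/(5.3 × 2.0475) = 5.3 + 0.0398585 = 5.33986 m along the plane.

y_p = 5.34 m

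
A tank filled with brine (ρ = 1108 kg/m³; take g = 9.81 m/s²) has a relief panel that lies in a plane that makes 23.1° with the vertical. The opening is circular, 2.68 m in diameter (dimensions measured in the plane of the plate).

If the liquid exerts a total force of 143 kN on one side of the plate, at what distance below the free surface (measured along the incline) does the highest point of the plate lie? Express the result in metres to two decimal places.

γ = ρg = 1108 × 9.81 / 1000 = 10.86948 kN/m³.
A = π(1.34)² = 5.64104 m².
From F = γ·h_c·A, the centroid depth is h_c = 143/(10.86948 × 5.64104) = 2.33221 m.
The plate makes 23.1° with the vertical, i.e. θ = 90° − 23.1° = 66.9° to the horizontal. Measuring y along the incline from the free-surface line, vertical depth h = y·sinθ with sinθ = 0.919821.
Along the incline, y_c = h_c/sinθ = 2.33221/0.919821 = 2.5355 m.
The centroid is at the centre, 1.34 m below the top of the plate, so the highest point sits at y_top = 2.5355 − 1.34 = 1.1955 m along the incline.

y_top ≈ 1.20 m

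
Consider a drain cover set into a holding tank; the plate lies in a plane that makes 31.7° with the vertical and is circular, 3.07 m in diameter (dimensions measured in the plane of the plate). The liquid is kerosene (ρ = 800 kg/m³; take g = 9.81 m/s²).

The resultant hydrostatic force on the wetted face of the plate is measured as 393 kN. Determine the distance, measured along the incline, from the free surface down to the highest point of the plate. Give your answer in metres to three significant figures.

γ = ρg = 800 × 9.81 / 1000 = 7.848 kN/m³.
A = π(1.535)² = 7.4023 m².
From F = γ·h_c·A, the centroid depth is h_c = 393/(7.848 × 7.4023) = 6.76499 m.
The plate makes 31.7° with the vertical, i.e. θ = 90° − 31.7° = 58.3° to the horizontal. Measuring y along the incline from the free-surface line, vertical depth h = y·sinθ with sinθ = 0.850811.
Along the incline, y_c = h_c/sinθ = 6.76499/0.850811 = 7.95123 m.
The centroid is at the centre, 1.535 m below the top of the plate, so the highest point sits at y_top = 7.95123 − 1.535 = 6.41623 m along the incline.

y_top ≈ 6.42 m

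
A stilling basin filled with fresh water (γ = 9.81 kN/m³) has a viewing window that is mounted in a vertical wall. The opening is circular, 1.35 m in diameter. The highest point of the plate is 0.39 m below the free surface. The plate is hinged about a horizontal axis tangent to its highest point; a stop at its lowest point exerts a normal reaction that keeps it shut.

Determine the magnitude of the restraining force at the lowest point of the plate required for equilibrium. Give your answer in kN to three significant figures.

γ = 9.81 kN/m³.
The centroid is at the centre, 0.675 m below the top of the plate, so the centroid depth is h_c = 0.39 + 0.675 = 1.065 m.
A = π(0.675)² = 1.43139 m².
Resultant F = γ·h_c·A = 9.81 × 1.065 × 1.43139 = 14.9547 kN.
I_c = πr⁴/4 = π × 0.675⁴/4 = 0.163044 m⁴.
Centre of pressure: y_p = y_c + I_c/(y_c·A) = 1.065 + 0.163044/(1.065 × 1.43139) = 1.065 + 0.106954 = 1.17195 m along the plane.
The resultant acts 0.675 + 0.106954 = 0.781954 m (along the plate) below the hinge at the top edge, so the moment about the hinge is M = F × 0.781954 = 14.9547 × 0.781954 = 11.6939 kN·m.
A normal force at the bottom, 1.35 m from the hinge, must supply this moment: P = 11.6939/1.35 = 8.66215 kN.

P ≈ 8.66 kN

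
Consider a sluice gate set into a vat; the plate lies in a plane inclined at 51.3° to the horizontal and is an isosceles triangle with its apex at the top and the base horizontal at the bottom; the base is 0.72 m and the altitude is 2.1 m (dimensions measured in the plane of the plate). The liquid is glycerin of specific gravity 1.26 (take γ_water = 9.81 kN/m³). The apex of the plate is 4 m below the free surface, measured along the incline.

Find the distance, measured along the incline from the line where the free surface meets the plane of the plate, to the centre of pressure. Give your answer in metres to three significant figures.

γ = 1.26 × 9.81 = 12.3606 kN/m³.
Let θ = 51.3° be the plate's angle to the horizontal; measure y along the incline from where the plane meets the free surface. Vertical depth h = y·sinθ with sinθ = 0.780430.
With the apex up, the centroid sits 2h/3 = 2 × 2.1/3 = 1.4 m below the apex, so y_c = 4 + 1.4 = 5.4 m and h_c = 5.4 × 0.780430 = 4.21432 m.
A = ½ × 0.72 × 2.1 = 0.756 m².
Resultant F = γ·h_c·A = 12.3606 × 4.21432 × 0.756 = 39.3812 kN.
I_c = b·h³/36 = 0.72 × 2.1³/36 = 0.18522 m⁴.
Centre of pressure: y_p = y_c + I_c/(y_c·A) = 5.4 + 0.18522/(5.4 × 0.756) = 5.4 + 0.0453704 = 5.44537 m along the plane.

y_p = 5.45 m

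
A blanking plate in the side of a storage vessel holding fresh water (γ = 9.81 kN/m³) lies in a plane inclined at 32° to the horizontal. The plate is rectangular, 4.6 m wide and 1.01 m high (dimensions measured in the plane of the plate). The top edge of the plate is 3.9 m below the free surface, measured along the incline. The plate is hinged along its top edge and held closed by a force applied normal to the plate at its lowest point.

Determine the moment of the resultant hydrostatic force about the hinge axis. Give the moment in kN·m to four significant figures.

γ = 9.81 kN/m³.
Let θ = 32° be the plate's angle to the horizontal; measure y along the incline from where the plane meets the free surface. Vertical depth h = y·sinθ with sinθ = 0.529919.
The centroid lies 1.01/2 = 0.505 m below the top edge, so y_c = 3.9 + 0.505 = 4.405 m and h_c = 4.405 × 0.529919 = 2.33429 m.
A = 4.6 × 1.01 = 4.646 m².
Resultant F = γ·h_c·A = 9.81 × 2.33429 × 4.646 = 106.391 kN.
I_c = b·h³/12 = 4.6 × 1.01³/12 = 0.394949 m⁴.
Centre of pressure: y_p = y_c + I_c/(y_c·A) = 4.405 + 0.394949/(4.405 × 4.646) = 4.405 + 0.0192982 = 4.4243 m along the plane.
The resultant acts 0.505 + 0.0192982 = 0.524298 m (along the plate) below the hinge at the top edge, so the moment about the hinge is M = F × 0.524298 = 106.391 × 0.524298 = 55.7806 kN·m.

M ≈ 55.78 kN·m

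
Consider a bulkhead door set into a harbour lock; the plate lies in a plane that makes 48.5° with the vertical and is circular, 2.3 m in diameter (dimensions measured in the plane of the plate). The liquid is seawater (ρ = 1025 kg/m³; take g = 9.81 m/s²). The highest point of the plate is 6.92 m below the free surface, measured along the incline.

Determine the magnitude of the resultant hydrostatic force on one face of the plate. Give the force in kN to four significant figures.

F ≈ 223.4 kN

γ = ρg = 1025 × 9.81 / 1000 = 10.05525 kN/m³.
The plate makes 48.5° with the vertical, i.e. θ = 90° − 48.5° = 41.5° to the horizontal. Measuring y along the incline from the free-surface line, vertical depth h = y·sinθ with sinθ = 0.662620.
The centroid is at the centre, 1.15 m below the top of the plate, so y_c = 6.92 + 1.15 = 8.07 m and h_c = 8.07 × 0.662620 = 5.34734 m.
A = π(1.15)² = 4.15476 m².
Resultant F = γ·h_c·A = 10.05525 × 5.34734 × 4.15476 = 223.397 kN.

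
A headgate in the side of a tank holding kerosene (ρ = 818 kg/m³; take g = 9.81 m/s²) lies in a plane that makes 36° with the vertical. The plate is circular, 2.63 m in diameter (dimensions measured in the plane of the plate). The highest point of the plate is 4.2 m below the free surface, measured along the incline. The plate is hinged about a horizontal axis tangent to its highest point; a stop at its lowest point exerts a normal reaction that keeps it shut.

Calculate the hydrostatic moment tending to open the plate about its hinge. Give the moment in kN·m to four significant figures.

γ = ρg = 818 × 9.81 / 1000 = 8.02458 kN/m³.
The plate makes 36° with the vertical, i.e. θ = 90° − 36° = 54° to the horizontal. Measuring y along the incline from the free-surface line, vertical depth h = y·sinθ with sinθ = 0.809017.
The centroid is at the centre, 1.315 m below the top of the plate, so y_c = 4.2 + 1.315 = 5.515 m and h_c = 5.515 × 0.809017 = 4.46173 m.
A = π(1.315)² = 5.43252 m².
Resultant F = γ·h_c·A = 8.02458 × 4.46173 × 5.43252 = 194.503 kN.
I_c = πr⁴/4 = π × 1.315⁴/4 = 2.34851 m⁴.
Centre of pressure: y_p = y_c + I_c/(y_c·A) = 5.515 + 2.34851/(5.515 × 5.43252) = 5.515 + 0.0783873 = 5.59339 m along the plane.
The resultant acts 1.315 + 0.0783873 = 1.39339 m (along the plate) below the hinge at the top edge, so the moment about the hinge is M = F × 1.39339 = 194.503 × 1.39339 = 271.019 kN·m.

M ≈ 271.0 kN·m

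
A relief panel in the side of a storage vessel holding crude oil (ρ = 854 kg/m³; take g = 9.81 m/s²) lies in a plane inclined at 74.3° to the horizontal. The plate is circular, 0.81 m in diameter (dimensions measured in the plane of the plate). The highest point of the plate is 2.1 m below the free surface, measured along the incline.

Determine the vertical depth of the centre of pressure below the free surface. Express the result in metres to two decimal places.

γ = ρg = 854 × 9.81 / 1000 = 8.37774 kN/m³.
Let θ = 74.3° be the plate's angle to the horizontal; measure y along the incline from where the plane meets the free surface. Vertical depth h = y·sinθ with sinθ = 0.962692.
The centroid is at the centre, 0.405 m below the top of the plate, so y_c = 2.1 + 0.405 = 2.505 m and h_c = 2.505 × 0.962692 = 2.41154 m.
A = π(0.405)² = 0.5153 m².
Resultant F = γ·h_c·A = 8.37774 × 2.41154 × 0.5153 = 10.4107 kN.
I_c = πr⁴/4 = π × 0.405⁴/4 = 0.0211305 m⁴.
Centre of pressure: y_p = y_c + I_c/(y_c·A) = 2.505 + 0.0211305/(2.505 × 0.5153) = 2.505 + 0.0163697 = 2.52137 m along the plane.
Vertically, h_p = y_p·sinθ = 2.52137 × 0.962692 = 2.4273 m.

h_p = 2.43 m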